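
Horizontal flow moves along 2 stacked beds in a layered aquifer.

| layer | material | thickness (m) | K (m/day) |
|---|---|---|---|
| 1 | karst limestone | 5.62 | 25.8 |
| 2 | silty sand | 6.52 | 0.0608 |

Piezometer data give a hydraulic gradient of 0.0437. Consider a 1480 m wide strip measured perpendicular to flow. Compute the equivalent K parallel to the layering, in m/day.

12.0

Flow is parallel to layering, so each bed carries its own Darcy discharge and the transmissivities add.
Σ(K_i·b_i) = 25.8×5.62 + 0.0608×6.52 = 145.4 m²/day.
Total thickness b = 12.14 m, so K_eq = Σ(K_i·b_i)/b = 11.98 m/day.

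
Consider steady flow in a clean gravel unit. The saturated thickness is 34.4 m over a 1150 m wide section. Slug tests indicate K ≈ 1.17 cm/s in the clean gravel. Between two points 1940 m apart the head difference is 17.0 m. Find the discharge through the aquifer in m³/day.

350000

Convert K: 1.17 cm/s × 864 = 1011 m/day.
Cross-sectional area A = 1150 × 34.4 = 39560 m².
Hydraulic gradient i = Δh / L = 17.0 / 1940 = 0.008763.
Darcy's law: Q = K · A · i = 1011 × 39560 × 0.008763 = 3.504e+05 m³/day.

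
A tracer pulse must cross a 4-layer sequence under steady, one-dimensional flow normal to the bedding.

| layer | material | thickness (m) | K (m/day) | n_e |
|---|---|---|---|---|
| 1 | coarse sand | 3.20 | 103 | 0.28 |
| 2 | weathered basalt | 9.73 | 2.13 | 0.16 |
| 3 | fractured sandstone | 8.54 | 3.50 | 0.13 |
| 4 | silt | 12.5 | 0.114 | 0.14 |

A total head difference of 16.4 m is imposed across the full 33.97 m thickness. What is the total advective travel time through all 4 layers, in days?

37.8

With flow normal to the layers, continuity requires the same specific discharge q through every layer.
Σ(b_i/K_i) = 3.20/103 + 9.73/2.13 + 8.54/3.50 + 12.5/0.114 = 116.7 d.
q = Δh / Σ(b_i/K_i) = 16.4 / 116.7 = 0.1405 m/day.
In each layer the seepage velocity is v_i = q/n_i, so the layer transit time is t_i = b_i·n_i / q:
  layer 1 (coarse sand): t_1 = 3.20 × 0.28 / 0.1405 = 6.375 d
  layer 2 (weathered basalt): t_2 = 9.73 × 0.16 / 0.1405 = 11.08 d
  layer 3 (fractured sandstone): t_3 = 8.54 × 0.13 / 0.1405 = 7.899 d
  layer 4 (silt): t_4 = 12.5 × 0.14 / 0.1405 = 12.45 d
Total t = Σ t_i = 37.80 days.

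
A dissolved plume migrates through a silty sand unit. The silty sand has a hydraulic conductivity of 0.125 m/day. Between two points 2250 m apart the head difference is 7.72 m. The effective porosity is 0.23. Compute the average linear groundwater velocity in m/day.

Hydraulic gradient i = Δh / L = 7.72 / 2250 = 0.003431.
Darcy flux q = K · i = 0.1250 × 0.003431 = 0.0004289 m/day.
Seepage velocity v = q / n_e = 0.0004289 / 0.23 = 0.001865 m/day.

0.00186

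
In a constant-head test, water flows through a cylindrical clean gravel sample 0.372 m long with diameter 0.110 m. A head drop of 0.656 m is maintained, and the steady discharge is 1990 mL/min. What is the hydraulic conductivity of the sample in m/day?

171

Cross-sectional area A = π·(d/2)² = π × (0.110/2)² = 0.009503 m².
Convert discharge: 1990 mL/min = 3.317e-05 m³/s.
Darcy's law rearranged: K = Q·L / (A·Δh) = 3.317e-05 × 0.372 / (0.009503 × 0.656) = 0.001979 m/s = 171.0 m/day.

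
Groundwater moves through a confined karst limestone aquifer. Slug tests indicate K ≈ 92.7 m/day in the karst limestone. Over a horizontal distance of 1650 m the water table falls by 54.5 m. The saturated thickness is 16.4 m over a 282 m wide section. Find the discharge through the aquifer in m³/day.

14200

Cross-sectional area A = 282 × 16.4 = 4625 m².
Hydraulic gradient i = Δh / L = 54.5 / 1650 = 0.03303.
Darcy's law: Q = K · A · i = 92.70 × 4625 × 0.03303 = 14161 m³/day.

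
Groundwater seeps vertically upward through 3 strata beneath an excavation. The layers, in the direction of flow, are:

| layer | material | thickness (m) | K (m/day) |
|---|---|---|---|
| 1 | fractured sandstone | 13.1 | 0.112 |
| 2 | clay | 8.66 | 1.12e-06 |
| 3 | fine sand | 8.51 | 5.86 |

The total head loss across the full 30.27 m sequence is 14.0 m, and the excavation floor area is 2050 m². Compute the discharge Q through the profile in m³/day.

Flow is perpendicular to layering, so the layers act in series and the equivalent K is the thickness-weighted harmonic mean.
Total thickness L = 13.1 + 8.66 + 8.51 = 30.27 m.
Σ(b_i/K_i) = 13.1/0.112 + 8.66/1.12e-06 + 8.51/5.86 = 7.732e+06 d.
K_eq = L / Σ(b_i/K_i) = 30.27 / 7.732e+06 = 3.915e-06 m/day.
Q = K_eq · A · (Δh/L) = 3.915e-06 × 2050 × (14.0/30.27) = 0.003712 m³/day.

0.00371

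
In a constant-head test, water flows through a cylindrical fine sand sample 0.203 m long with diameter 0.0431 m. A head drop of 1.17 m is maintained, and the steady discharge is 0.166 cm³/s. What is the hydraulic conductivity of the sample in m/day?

1.71

Cross-sectional area A = π·(d/2)² = π × (0.0431/2)² = 0.001459 m².
Convert discharge: 0.166 cm³/s = 1.660e-07 m³/s.
Darcy's law rearranged: K = Q·L / (A·Δh) = 1.660e-07 × 0.203 / (0.001459 × 1.17) = 1.974e-05 m/s = 1.706 m/day.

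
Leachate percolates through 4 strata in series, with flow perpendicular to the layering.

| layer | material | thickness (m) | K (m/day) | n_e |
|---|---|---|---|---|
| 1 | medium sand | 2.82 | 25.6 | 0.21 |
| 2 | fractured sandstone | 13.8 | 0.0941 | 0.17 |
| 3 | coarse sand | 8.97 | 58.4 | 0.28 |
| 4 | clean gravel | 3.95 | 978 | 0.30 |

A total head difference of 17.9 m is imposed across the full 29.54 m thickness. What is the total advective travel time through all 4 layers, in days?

54.5

With flow normal to the layers, continuity requires the same specific discharge q through every layer.
Σ(b_i/K_i) = 2.82/25.6 + 13.8/0.0941 + 8.97/58.4 + 3.95/978 = 146.9 d.
q = Δh / Σ(b_i/K_i) = 17.9 / 146.9 = 0.1218 m/day.
In each layer the seepage velocity is v_i = q/n_i, so the layer transit time is t_i = b_i·n_i / q:
  layer 1 (medium sand): t_1 = 2.82 × 0.21 / 0.1218 = 4.861 d
  layer 2 (fractured sandstone): t_2 = 13.8 × 0.17 / 0.1218 = 19.26 d
  layer 3 (coarse sand): t_3 = 8.97 × 0.28 / 0.1218 = 20.61 d
  layer 4 (clean gravel): t_4 = 3.95 × 0.30 / 0.1218 = 9.726 d
Total t = Σ t_i = 54.46 days.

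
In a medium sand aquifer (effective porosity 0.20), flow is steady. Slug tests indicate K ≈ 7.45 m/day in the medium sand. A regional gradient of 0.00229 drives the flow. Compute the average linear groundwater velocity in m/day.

0.0853

Hydraulic gradient i = 0.00229.
Darcy flux q = K · i = 7.450 × 0.002290 = 0.01706 m/day.
Seepage velocity v = q / n_e = 0.01706 / 0.20 = 0.08530 m/day.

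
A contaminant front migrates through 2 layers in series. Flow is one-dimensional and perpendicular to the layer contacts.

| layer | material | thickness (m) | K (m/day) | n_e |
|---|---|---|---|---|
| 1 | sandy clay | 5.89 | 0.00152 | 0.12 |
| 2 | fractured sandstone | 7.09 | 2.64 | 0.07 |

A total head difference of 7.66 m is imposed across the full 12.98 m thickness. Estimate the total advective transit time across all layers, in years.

1.67

With flow normal to the layers, continuity requires the same specific discharge q through every layer.
Σ(b_i/K_i) = 5.89/0.00152 + 7.09/2.64 = 3878 d.
q = Δh / Σ(b_i/K_i) = 7.66 / 3878 = 0.001975 m/day.
In each layer the seepage velocity is v_i = q/n_i, so the layer transit time is t_i = b_i·n_i / q:
  layer 1 (sandy clay): t_1 = 5.89 × 0.12 / 0.001975 = 357.8 d
  layer 2 (fractured sandstone): t_2 = 7.09 × 0.07 / 0.001975 = 251.2 d
Total t = Σ t_i = 609.0 days = 1.667 years.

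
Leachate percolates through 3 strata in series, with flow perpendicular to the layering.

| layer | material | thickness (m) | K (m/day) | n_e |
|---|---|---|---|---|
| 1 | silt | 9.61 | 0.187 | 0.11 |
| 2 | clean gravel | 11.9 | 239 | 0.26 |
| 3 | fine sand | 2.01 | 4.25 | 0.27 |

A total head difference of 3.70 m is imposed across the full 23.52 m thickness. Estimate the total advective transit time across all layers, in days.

With flow normal to the layers, continuity requires the same specific discharge q through every layer.
Σ(b_i/K_i) = 9.61/0.187 + 11.9/239 + 2.01/4.25 = 51.91 d.
q = Δh / Σ(b_i/K_i) = 3.70 / 51.91 = 0.07127 m/day.
In each layer the seepage velocity is v_i = q/n_i, so the layer transit time is t_i = b_i·n_i / q:
  layer 1 (silt): t_1 = 9.61 × 0.11 / 0.07127 = 14.83 d
  layer 2 (clean gravel): t_2 = 11.9 × 0.26 / 0.07127 = 43.41 d
  layer 3 (fine sand): t_3 = 2.01 × 0.27 / 0.07127 = 7.614 d
Total t = Σ t_i = 65.86 days.

65.9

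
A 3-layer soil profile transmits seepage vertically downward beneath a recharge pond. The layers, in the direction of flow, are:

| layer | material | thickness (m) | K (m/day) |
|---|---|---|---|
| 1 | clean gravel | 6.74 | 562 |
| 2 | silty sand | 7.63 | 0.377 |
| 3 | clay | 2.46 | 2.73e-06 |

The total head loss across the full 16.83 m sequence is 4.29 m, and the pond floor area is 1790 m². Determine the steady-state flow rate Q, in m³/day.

0.00852

Flow is perpendicular to layering, so the layers act in series and the equivalent K is the thickness-weighted harmonic mean.
Total thickness L = 6.74 + 7.63 + 2.46 = 16.83 m.
Σ(b_i/K_i) = 6.74/562 + 7.63/0.377 + 2.46/2.73e-06 = 9.011e+05 d.
K_eq = L / Σ(b_i/K_i) = 16.83 / 9.011e+05 = 1.868e-05 m/day.
Q = K_eq · A · (Δh/L) = 1.868e-05 × 1790 × (4.29/16.83) = 0.008522 m³/day.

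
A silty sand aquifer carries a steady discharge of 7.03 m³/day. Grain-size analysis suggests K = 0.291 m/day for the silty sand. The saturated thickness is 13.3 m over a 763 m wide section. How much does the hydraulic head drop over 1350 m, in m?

3.21

Cross-sectional area A = 763 × 13.3 = 10148 m².
From Q = K·A·i, i = Q / (K·A) = 7.03 / (0.2910 × 10148) = 0.002381.
Head loss Δh = i · L = 0.002381 × 1350 = 3.214 m.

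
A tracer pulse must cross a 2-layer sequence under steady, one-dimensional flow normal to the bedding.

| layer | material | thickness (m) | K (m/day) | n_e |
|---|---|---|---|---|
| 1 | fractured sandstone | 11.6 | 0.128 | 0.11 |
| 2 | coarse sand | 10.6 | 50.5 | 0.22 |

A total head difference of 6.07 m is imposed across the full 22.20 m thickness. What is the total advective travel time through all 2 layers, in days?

54.0

With flow normal to the layers, continuity requires the same specific discharge q through every layer.
Σ(b_i/K_i) = 11.6/0.128 + 10.6/50.5 = 90.83 d.
q = Δh / Σ(b_i/K_i) = 6.07 / 90.83 = 0.06682 m/day.
In each layer the seepage velocity is v_i = q/n_i, so the layer transit time is t_i = b_i·n_i / q:
  layer 1 (fractured sandstone): t_1 = 11.6 × 0.11 / 0.06682 = 19.09 d
  layer 2 (coarse sand): t_2 = 10.6 × 0.22 / 0.06682 = 34.90 d
Total t = Σ t_i = 53.99 days.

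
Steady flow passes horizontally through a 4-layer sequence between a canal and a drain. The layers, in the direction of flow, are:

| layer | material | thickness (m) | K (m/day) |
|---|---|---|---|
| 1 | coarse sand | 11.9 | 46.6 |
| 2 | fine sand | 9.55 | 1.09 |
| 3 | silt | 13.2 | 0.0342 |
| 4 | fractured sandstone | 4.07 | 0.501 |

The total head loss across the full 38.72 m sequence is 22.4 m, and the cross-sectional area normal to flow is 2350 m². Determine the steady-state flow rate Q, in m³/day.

Flow is perpendicular to layering, so the layers act in series and the equivalent K is the thickness-weighted harmonic mean.
Total thickness L = 11.9 + 9.55 + 13.2 + 4.07 = 38.72 m.
Σ(b_i/K_i) = 11.9/46.6 + 9.55/1.09 + 13.2/0.0342 + 4.07/0.501 = 403.1 d.
K_eq = L / Σ(b_i/K_i) = 38.72 / 403.1 = 0.09605 m/day.
Q = K_eq · A · (Δh/L) = 0.09605 × 2350 × (22.4/38.72) = 130.6 m³/day.

131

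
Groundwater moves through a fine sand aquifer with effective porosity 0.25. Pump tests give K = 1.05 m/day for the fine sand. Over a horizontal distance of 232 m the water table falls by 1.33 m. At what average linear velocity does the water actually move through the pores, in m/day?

0.0241

Hydraulic gradient i = Δh / L = 1.33 / 232 = 0.005733.
Darcy flux q = K · i = 1.050 × 0.005733 = 0.006019 m/day.
Seepage velocity v = q / n_e = 0.006019 / 0.25 = 0.02408 m/day.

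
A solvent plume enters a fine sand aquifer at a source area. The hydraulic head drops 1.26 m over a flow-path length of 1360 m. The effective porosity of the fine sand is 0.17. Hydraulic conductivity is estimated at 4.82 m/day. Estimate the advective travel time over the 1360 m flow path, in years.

142

Hydraulic gradient i = Δh / L = 1.26 / 1360 = 0.0009265.
Darcy flux q = K · i = 4.820 × 0.0009265 = 0.004466 m/day.
Seepage velocity v = q / n_e = 0.004466 / 0.17 = 0.02627 m/day.
Travel time t = L / v = 1360 / 0.02627 = 51774 days = 141.7 years.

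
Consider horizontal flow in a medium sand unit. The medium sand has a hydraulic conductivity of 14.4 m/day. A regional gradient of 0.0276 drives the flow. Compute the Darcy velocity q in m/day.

Hydraulic gradient i = 0.0276.
Specific discharge q = K · i = 14.40 × 0.02760 = 0.3974 m/day.

0.397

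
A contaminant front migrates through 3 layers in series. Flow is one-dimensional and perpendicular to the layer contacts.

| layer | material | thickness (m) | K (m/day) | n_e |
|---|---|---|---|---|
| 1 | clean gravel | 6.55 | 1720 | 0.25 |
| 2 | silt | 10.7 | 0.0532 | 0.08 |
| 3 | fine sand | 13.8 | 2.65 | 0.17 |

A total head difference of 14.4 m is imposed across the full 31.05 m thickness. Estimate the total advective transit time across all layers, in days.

With flow normal to the layers, continuity requires the same specific discharge q through every layer.
Σ(b_i/K_i) = 6.55/1720 + 10.7/0.0532 + 13.8/2.65 = 206.3 d.
q = Δh / Σ(b_i/K_i) = 14.4 / 206.3 = 0.06979 m/day.
In each layer the seepage velocity is v_i = q/n_i, so the layer transit time is t_i = b_i·n_i / q:
  layer 1 (clean gravel): t_1 = 6.55 × 0.25 / 0.06979 = 23.46 d
  layer 2 (silt): t_2 = 10.7 × 0.08 / 0.06979 = 12.27 d
  layer 3 (fine sand): t_3 = 13.8 × 0.17 / 0.06979 = 33.62 d
Total t = Σ t_i = 69.35 days.

69.3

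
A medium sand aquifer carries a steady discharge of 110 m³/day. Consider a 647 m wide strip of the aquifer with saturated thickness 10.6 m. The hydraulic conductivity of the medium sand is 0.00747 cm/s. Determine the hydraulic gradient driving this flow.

0.00249

Convert K: 0.00747 cm/s × 864 = 6.454 m/day.
Cross-sectional area A = 647 × 10.6 = 6858 m².
From Q = K·A·i, i = Q / (K·A) = 110 / (6.454 × 6858) = 0.002485.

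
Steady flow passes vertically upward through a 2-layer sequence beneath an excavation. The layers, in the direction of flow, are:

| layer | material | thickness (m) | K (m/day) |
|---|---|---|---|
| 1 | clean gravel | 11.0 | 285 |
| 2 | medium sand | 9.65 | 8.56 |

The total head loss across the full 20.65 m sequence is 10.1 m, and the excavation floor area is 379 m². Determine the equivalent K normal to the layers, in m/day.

Flow is perpendicular to layering, so the layers act in series and the equivalent K is the thickness-weighted harmonic mean.
Total thickness L = 11.0 + 9.65 = 20.65 m.
Σ(b_i/K_i) = 11.0/285 + 9.65/8.56 = 1.166 d.
K_eq = L / Σ(b_i/K_i) = 20.65 / 1.166 = 17.71 m/day.

17.7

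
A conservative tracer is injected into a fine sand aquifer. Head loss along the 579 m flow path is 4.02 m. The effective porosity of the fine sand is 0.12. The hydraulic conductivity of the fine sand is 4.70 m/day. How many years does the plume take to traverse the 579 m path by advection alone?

Hydraulic gradient i = Δh / L = 4.02 / 579 = 0.006943.
Darcy flux q = K · i = 4.700 × 0.006943 = 0.03263 m/day.
Seepage velocity v = q / n_e = 0.03263 / 0.12 = 0.2719 m/day.
Travel time t = L / v = 579 / 0.2719 = 2129 days = 5.829 years.

5.83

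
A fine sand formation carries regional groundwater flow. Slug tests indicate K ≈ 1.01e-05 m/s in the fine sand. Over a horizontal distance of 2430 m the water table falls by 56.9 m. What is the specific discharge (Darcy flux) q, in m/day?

0.0204

Convert K: 1.01e-05 m/s × 86400 = 0.8726 m/day.
Hydraulic gradient i = Δh / L = 56.9 / 2430 = 0.02342.
Specific discharge q = K · i = 0.8726 × 0.02342 = 0.02043 m/day.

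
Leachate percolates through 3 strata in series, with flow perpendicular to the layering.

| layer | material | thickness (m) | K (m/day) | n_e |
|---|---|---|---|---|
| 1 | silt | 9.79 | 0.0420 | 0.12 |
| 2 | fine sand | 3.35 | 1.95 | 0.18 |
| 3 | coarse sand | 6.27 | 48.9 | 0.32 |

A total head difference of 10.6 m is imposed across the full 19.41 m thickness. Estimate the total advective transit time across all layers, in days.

With flow normal to the layers, continuity requires the same specific discharge q through every layer.
Σ(b_i/K_i) = 9.79/0.0420 + 3.35/1.95 + 6.27/48.9 = 234.9 d.
q = Δh / Σ(b_i/K_i) = 10.6 / 234.9 = 0.04512 m/day.
In each layer the seepage velocity is v_i = q/n_i, so the layer transit time is t_i = b_i·n_i / q:
  layer 1 (silt): t_1 = 9.79 × 0.12 / 0.04512 = 26.04 d
  layer 2 (fine sand): t_2 = 3.35 × 0.18 / 0.04512 = 13.37 d
  layer 3 (coarse sand): t_3 = 6.27 × 0.32 / 0.04512 = 44.47 d
Total t = Σ t_i = 83.87 days.

83.9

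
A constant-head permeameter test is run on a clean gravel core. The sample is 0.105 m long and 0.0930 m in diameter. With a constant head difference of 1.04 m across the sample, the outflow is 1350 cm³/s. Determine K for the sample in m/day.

1730

Cross-sectional area A = π·(d/2)² = π × (0.0930/2)² = 0.006793 m².
Convert discharge: 1350 cm³/s = 0.001350 m³/s.
Darcy's law rearranged: K = Q·L / (A·Δh) = 0.001350 × 0.105 / (0.006793 × 1.04) = 0.02006 m/s = 1734 m/day.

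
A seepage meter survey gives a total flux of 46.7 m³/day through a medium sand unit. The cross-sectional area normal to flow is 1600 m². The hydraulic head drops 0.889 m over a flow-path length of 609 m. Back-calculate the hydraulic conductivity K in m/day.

20.0

Hydraulic gradient i = Δh / L = 0.889 / 609 = 0.001460.
From Q = K·A·i, K = Q / (A·i) = 46.7 / (1600 × 0.001460) = 19.99 m/day.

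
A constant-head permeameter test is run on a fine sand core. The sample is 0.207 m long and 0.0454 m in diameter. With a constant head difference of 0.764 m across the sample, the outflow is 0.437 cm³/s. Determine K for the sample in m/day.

6.32

Cross-sectional area A = π·(d/2)² = π × (0.0454/2)² = 0.001619 m².
Convert discharge: 0.437 cm³/s = 4.370e-07 m³/s.
Darcy's law rearranged: K = Q·L / (A·Δh) = 4.370e-07 × 0.207 / (0.001619 × 0.764) = 7.314e-05 m/s = 6.319 m/day.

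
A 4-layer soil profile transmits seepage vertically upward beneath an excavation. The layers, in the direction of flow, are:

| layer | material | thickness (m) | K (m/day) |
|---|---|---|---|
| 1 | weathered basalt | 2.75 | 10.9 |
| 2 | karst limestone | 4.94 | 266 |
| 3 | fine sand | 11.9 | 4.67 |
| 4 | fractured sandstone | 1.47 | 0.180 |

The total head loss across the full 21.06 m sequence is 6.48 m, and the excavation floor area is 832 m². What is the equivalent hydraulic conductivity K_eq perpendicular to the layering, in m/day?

1.92

Flow is perpendicular to layering, so the layers act in series and the equivalent K is the thickness-weighted harmonic mean.
Total thickness L = 2.75 + 4.94 + 11.9 + 1.47 = 21.06 m.
Σ(b_i/K_i) = 2.75/10.9 + 4.94/266 + 11.9/4.67 + 1.47/0.180 = 10.99 d.
K_eq = L / Σ(b_i/K_i) = 21.06 / 10.99 = 1.917 m/day.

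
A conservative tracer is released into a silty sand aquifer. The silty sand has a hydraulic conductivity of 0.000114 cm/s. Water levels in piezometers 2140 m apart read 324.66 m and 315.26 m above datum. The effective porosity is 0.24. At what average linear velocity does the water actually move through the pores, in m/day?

0.00180

Convert K: 0.000114 cm/s × 864 = 0.09850 m/day.
Hydraulic gradient i = (324.66 − 315.26) / 2140 = 9.4 / 2140 = 0.004393.
Darcy flux q = K · i = 0.09850 × 0.004393 = 0.0004326 m/day.
Seepage velocity v = q / n_e = 0.0004326 / 0.24 = 0.001803 m/day.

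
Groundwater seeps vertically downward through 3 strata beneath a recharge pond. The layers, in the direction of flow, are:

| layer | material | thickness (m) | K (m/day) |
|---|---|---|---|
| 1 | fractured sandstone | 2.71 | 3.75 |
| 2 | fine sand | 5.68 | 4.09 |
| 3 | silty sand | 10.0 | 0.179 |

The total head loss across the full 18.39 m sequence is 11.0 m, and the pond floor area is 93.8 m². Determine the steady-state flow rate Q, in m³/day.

17.8

Flow is perpendicular to layering, so the layers act in series and the equivalent K is the thickness-weighted harmonic mean.
Total thickness L = 2.71 + 5.68 + 10.0 = 18.39 m.
Σ(b_i/K_i) = 2.71/3.75 + 5.68/4.09 + 10.0/0.179 = 57.98 d.
K_eq = L / Σ(b_i/K_i) = 18.39 / 57.98 = 0.3172 m/day.
Q = K_eq · A · (Δh/L) = 0.3172 × 93.8 × (11.0/18.39) = 17.80 m³/day.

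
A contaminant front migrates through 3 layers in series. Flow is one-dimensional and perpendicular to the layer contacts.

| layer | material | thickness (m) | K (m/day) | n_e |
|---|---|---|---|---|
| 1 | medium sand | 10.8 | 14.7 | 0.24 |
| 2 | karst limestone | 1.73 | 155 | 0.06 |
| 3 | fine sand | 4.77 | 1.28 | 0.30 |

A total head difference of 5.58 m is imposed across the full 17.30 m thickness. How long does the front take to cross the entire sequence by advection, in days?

With flow normal to the layers, continuity requires the same specific discharge q through every layer.
Σ(b_i/K_i) = 10.8/14.7 + 1.73/155 + 4.77/1.28 = 4.472 d.
q = Δh / Σ(b_i/K_i) = 5.58 / 4.472 = 1.248 m/day.
In each layer the seepage velocity is v_i = q/n_i, so the layer transit time is t_i = b_i·n_i / q:
  layer 1 (medium sand): t_1 = 10.8 × 0.24 / 1.248 = 2.078 d
  layer 2 (karst limestone): t_2 = 1.73 × 0.06 / 1.248 = 0.08320 d
  layer 3 (fine sand): t_3 = 4.77 × 0.30 / 1.248 = 1.147 d
Total t = Σ t_i = 3.308 days.

3.31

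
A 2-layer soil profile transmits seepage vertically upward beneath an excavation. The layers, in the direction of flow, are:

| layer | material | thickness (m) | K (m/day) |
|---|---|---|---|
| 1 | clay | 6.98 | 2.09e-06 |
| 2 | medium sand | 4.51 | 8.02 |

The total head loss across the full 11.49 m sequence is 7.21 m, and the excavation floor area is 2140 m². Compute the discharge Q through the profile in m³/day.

0.00462

Flow is perpendicular to layering, so the layers act in series and the equivalent K is the thickness-weighted harmonic mean.
Total thickness L = 6.98 + 4.51 = 11.49 m.
Σ(b_i/K_i) = 6.98/2.09e-06 + 4.51/8.02 = 3.340e+06 d.
K_eq = L / Σ(b_i/K_i) = 11.49 / 3.340e+06 = 3.440e-06 m/day.
Q = K_eq · A · (Δh/L) = 3.440e-06 × 2140 × (7.21/11.49) = 0.004620 m³/day.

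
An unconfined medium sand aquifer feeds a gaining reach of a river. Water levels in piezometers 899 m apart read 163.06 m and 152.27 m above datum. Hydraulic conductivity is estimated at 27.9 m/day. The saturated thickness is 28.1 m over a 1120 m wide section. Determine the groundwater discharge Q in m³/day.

Cross-sectional area A = 1120 × 28.1 = 31472 m².
Hydraulic gradient i = (163.06 − 152.27) / 899 = 10.79 / 899 = 0.01200.
Darcy's law: Q = K · A · i = 27.90 × 31472 × 0.01200 = 10539 m³/day.

10500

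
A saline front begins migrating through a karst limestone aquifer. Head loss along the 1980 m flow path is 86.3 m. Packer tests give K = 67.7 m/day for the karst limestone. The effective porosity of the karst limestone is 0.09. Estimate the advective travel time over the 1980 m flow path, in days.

60.4

Hydraulic gradient i = Δh / L = 86.3 / 1980 = 0.04359.
Darcy flux q = K · i = 67.70 × 0.04359 = 2.951 m/day.
Seepage velocity v = q / n_e = 2.951 / 0.09 = 32.79 m/day.
Travel time t = L / v = 1980 / 32.79 = 60.39 days.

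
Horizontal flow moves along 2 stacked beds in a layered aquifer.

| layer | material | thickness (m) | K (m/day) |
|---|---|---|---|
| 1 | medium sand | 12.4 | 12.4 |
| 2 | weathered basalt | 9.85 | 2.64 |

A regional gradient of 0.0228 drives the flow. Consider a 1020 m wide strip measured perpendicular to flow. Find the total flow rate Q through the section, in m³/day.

Flow is parallel to layering, so each bed carries its own Darcy discharge and the transmissivities add.
Σ(K_i·b_i) = 12.4×12.4 + 2.64×9.85 = 179.8 m²/day.
Hydraulic gradient i = 0.0228.
Q = Σ(K_i·b_i) · W · i = 179.8 × 1020 × 0.02280 = 4181 m³/day.

4180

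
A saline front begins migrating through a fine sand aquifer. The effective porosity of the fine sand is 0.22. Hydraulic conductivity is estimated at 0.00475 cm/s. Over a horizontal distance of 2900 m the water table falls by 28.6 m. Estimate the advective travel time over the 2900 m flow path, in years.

43.2

Convert K: 0.00475 cm/s × 864 = 4.104 m/day.
Hydraulic gradient i = Δh / L = 28.6 / 2900 = 0.009862.
Darcy flux q = K · i = 4.104 × 0.009862 = 0.04047 m/day.
Seepage velocity v = q / n_e = 0.04047 / 0.22 = 0.1840 m/day.
Travel time t = L / v = 2900 / 0.1840 = 15763 days = 43.16 years.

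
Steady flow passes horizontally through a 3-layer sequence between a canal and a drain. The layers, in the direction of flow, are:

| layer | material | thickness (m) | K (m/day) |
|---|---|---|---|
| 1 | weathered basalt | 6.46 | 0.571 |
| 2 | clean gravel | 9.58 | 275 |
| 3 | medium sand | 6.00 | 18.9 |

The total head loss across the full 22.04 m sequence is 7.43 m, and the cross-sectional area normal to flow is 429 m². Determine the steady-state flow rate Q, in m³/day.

273

Flow is perpendicular to layering, so the layers act in series and the equivalent K is the thickness-weighted harmonic mean.
Total thickness L = 6.46 + 9.58 + 6.00 = 22.04 m.
Σ(b_i/K_i) = 6.46/0.571 + 9.58/275 + 6.00/18.9 = 11.67 d.
K_eq = L / Σ(b_i/K_i) = 22.04 / 11.67 = 1.889 m/day.
Q = K_eq · A · (Δh/L) = 1.889 × 429 × (7.43/22.04) = 273.2 m³/day.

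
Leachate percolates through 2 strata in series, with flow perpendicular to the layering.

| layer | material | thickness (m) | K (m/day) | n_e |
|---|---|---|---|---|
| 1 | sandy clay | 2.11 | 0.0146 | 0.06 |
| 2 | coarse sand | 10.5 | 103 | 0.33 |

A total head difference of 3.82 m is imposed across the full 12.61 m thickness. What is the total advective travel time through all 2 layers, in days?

136

With flow normal to the layers, continuity requires the same specific discharge q through every layer.
Σ(b_i/K_i) = 2.11/0.0146 + 10.5/103 = 144.6 d.
q = Δh / Σ(b_i/K_i) = 3.82 / 144.6 = 0.02641 m/day.
In each layer the seepage velocity is v_i = q/n_i, so the layer transit time is t_i = b_i·n_i / q:
  layer 1 (sandy clay): t_1 = 2.11 × 0.06 / 0.02641 = 4.793 d
  layer 2 (coarse sand): t_2 = 10.5 × 0.33 / 0.02641 = 131.2 d
Total t = Σ t_i = 136.0 days.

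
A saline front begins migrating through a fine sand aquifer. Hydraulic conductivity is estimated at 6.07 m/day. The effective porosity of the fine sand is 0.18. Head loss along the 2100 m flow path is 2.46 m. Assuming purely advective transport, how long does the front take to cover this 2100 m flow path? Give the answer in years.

Hydraulic gradient i = Δh / L = 2.46 / 2100 = 0.001171.
Darcy flux q = K · i = 6.070 × 0.001171 = 0.007111 m/day.
Seepage velocity v = q / n_e = 0.007111 / 0.18 = 0.03950 m/day.
Travel time t = L / v = 2100 / 0.03950 = 53160 days = 145.5 years.

146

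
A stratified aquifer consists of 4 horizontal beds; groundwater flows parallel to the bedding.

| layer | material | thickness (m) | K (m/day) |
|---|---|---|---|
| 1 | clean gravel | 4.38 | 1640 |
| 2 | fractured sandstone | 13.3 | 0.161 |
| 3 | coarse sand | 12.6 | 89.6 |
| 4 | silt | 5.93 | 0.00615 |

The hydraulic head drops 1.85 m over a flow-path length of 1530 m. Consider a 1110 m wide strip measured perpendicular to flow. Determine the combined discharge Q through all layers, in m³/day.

11200

Flow is parallel to layering, so each bed carries its own Darcy discharge and the transmissivities add.
Σ(K_i·b_i) = 1640×4.38 + 0.161×13.3 + 89.6×12.6 + 0.00615×5.93 = 8314 m²/day.
Hydraulic gradient i = Δh / L = 1.85 / 1530 = 0.001209.
Q = Σ(K_i·b_i) · W · i = 8314 × 1110 × 0.001209 = 11159 m³/day.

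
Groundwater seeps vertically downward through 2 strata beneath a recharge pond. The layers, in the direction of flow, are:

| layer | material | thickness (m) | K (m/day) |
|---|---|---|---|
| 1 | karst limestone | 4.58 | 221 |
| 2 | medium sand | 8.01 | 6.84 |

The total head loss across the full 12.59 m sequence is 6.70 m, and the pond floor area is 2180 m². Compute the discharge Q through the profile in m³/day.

12300

Flow is perpendicular to layering, so the layers act in series and the equivalent K is the thickness-weighted harmonic mean.
Total thickness L = 4.58 + 8.01 = 12.59 m.
Σ(b_i/K_i) = 4.58/221 + 8.01/6.84 = 1.192 d.
K_eq = L / Σ(b_i/K_i) = 12.59 / 1.192 = 10.56 m/day.
Q = K_eq · A · (Δh/L) = 10.56 × 2180 × (6.70/12.59) = 12256 m³/day.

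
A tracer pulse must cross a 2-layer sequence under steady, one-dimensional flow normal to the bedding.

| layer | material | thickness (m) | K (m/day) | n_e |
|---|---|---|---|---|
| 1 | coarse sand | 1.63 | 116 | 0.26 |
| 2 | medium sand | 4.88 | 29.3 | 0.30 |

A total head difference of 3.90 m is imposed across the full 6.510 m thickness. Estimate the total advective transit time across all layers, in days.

0.0874

With flow normal to the layers, continuity requires the same specific discharge q through every layer.
Σ(b_i/K_i) = 1.63/116 + 4.88/29.3 = 0.1806 d.
q = Δh / Σ(b_i/K_i) = 3.90 / 0.1806 = 21.59 m/day.
In each layer the seepage velocity is v_i = q/n_i, so the layer transit time is t_i = b_i·n_i / q:
  layer 1 (coarse sand): t_1 = 1.63 × 0.26 / 21.59 = 0.01963 d
  layer 2 (medium sand): t_2 = 4.88 × 0.30 / 21.59 = 0.06780 d
Total t = Σ t_i = 0.08742 days.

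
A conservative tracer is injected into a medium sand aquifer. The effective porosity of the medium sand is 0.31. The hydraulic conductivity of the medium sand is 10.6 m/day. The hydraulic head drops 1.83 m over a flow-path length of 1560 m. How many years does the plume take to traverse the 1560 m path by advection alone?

Hydraulic gradient i = Δh / L = 1.83 / 1560 = 0.001173.
Darcy flux q = K · i = 10.60 × 0.001173 = 0.01243 m/day.
Seepage velocity v = q / n_e = 0.01243 / 0.31 = 0.04011 m/day.
Travel time t = L / v = 1560 / 0.04011 = 38891 days = 106.5 years.

106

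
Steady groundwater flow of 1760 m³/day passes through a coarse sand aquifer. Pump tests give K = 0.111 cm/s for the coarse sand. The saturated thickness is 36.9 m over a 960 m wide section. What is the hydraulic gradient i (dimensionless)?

Convert K: 0.111 cm/s × 864 = 95.90 m/day.
Cross-sectional area A = 960 × 36.9 = 35424 m².
From Q = K·A·i, i = Q / (K·A) = 1760 / (95.90 × 35424) = 0.0005181.

0.000518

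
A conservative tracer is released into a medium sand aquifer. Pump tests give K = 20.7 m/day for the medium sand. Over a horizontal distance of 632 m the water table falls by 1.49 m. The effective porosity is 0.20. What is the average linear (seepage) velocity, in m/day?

Hydraulic gradient i = Δh / L = 1.49 / 632 = 0.002358.
Darcy flux q = K · i = 20.70 × 0.002358 = 0.04880 m/day.
Seepage velocity v = q / n_e = 0.04880 / 0.20 = 0.2440 m/day.

0.244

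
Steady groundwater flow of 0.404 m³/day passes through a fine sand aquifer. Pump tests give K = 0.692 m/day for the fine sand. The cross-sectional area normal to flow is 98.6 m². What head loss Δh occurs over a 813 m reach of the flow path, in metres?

From Q = K·A·i, i = Q / (K·A) = 0.404 / (0.6920 × 98.60) = 0.005921.
Head loss Δh = i · L = 0.005921 × 813 = 4.814 m.

4.81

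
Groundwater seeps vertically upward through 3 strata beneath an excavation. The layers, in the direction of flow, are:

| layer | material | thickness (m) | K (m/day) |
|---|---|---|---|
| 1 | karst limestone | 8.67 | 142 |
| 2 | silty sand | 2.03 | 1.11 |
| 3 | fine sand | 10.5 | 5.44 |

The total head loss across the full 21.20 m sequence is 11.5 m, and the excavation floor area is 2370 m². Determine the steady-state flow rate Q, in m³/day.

Flow is perpendicular to layering, so the layers act in series and the equivalent K is the thickness-weighted harmonic mean.
Total thickness L = 8.67 + 2.03 + 10.5 = 21.20 m.
Σ(b_i/K_i) = 8.67/142 + 2.03/1.11 + 10.5/5.44 = 3.820 d.
K_eq = L / Σ(b_i/K_i) = 21.20 / 3.820 = 5.550 m/day.
Q = K_eq · A · (Δh/L) = 5.550 × 2370 × (11.5/21.20) = 7135 m³/day.

7130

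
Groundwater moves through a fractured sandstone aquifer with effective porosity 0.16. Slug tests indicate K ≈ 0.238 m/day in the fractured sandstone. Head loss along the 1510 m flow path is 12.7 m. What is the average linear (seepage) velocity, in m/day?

0.0125

Hydraulic gradient i = Δh / L = 12.7 / 1510 = 0.008411.
Darcy flux q = K · i = 0.2380 × 0.008411 = 0.002002 m/day.
Seepage velocity v = q / n_e = 0.002002 / 0.16 = 0.01251 m/day.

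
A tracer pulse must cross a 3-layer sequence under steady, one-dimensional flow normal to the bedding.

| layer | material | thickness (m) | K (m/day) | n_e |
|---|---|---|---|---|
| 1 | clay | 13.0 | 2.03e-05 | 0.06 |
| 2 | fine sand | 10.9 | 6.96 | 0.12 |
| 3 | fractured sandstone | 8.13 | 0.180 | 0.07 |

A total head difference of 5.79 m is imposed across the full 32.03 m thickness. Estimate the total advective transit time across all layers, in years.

805

With flow normal to the layers, continuity requires the same specific discharge q through every layer.
Σ(b_i/K_i) = 13.0/2.03e-05 + 10.9/6.96 + 8.13/0.180 = 6.404e+05 d.
q = Δh / Σ(b_i/K_i) = 5.79 / 6.404e+05 = 9.041e-06 m/day.
In each layer the seepage velocity is v_i = q/n_i, so the layer transit time is t_i = b_i·n_i / q:
  layer 1 (clay): t_1 = 13.0 × 0.06 / 9.041e-06 = 86277 d
  layer 2 (fine sand): t_2 = 10.9 × 0.12 / 9.041e-06 = 1.447e+05 d
  layer 3 (fractured sandstone): t_3 = 8.13 × 0.07 / 9.041e-06 = 62949 d
Total t = Σ t_i = 2.939e+05 days = 804.7 years.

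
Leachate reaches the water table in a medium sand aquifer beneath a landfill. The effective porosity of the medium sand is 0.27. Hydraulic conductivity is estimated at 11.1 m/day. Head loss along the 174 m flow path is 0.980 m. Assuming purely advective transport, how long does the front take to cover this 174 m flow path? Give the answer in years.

Hydraulic gradient i = Δh / L = 0.980 / 174 = 0.005632.
Darcy flux q = K · i = 11.10 × 0.005632 = 0.06252 m/day.
Seepage velocity v = q / n_e = 0.06252 / 0.27 = 0.2315 m/day.
Travel time t = L / v = 174 / 0.2315 = 751.5 days = 2.057 years.

2.06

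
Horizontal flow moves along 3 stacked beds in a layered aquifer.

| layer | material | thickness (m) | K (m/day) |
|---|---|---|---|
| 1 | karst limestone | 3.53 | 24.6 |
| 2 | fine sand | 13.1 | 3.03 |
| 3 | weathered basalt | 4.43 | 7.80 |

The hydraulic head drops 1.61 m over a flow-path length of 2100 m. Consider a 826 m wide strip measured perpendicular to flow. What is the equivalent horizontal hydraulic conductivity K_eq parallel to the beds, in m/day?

Flow is parallel to layering, so each bed carries its own Darcy discharge and the transmissivities add.
Σ(K_i·b_i) = 24.6×3.53 + 3.03×13.1 + 7.80×4.43 = 161.1 m²/day.
Total thickness b = 21.06 m, so K_eq = Σ(K_i·b_i)/b = 7.649 m/day.

7.65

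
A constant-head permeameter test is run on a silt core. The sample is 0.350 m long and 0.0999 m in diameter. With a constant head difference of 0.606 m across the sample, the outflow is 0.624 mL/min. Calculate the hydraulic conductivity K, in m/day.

0.0662

Cross-sectional area A = π·(d/2)² = π × (0.0999/2)² = 0.007838 m².
Convert discharge: 0.624 mL/min = 1.040e-08 m³/s.
Darcy's law rearranged: K = Q·L / (A·Δh) = 1.040e-08 × 0.350 / (0.007838 × 0.606) = 7.663e-07 m/s = 0.06621 m/day.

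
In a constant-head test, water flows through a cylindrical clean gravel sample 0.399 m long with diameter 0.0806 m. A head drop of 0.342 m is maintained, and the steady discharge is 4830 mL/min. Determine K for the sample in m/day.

Cross-sectional area A = π·(d/2)² = π × (0.0806/2)² = 0.005102 m².
Convert discharge: 4830 mL/min = 8.050e-05 m³/s.
Darcy's law rearranged: K = Q·L / (A·Δh) = 8.050e-05 × 0.399 / (0.005102 × 0.342) = 0.01841 m/s = 1590 m/day.

1590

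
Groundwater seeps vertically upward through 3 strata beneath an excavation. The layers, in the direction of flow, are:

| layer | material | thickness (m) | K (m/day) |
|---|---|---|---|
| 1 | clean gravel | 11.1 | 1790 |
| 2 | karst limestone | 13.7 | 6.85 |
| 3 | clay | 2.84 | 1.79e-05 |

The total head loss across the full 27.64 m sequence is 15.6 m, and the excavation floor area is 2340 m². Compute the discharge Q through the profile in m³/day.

0.230

Flow is perpendicular to layering, so the layers act in series and the equivalent K is the thickness-weighted harmonic mean.
Total thickness L = 11.1 + 13.7 + 2.84 = 27.64 m.
Σ(b_i/K_i) = 11.1/1790 + 13.7/6.85 + 2.84/1.79e-05 = 1.587e+05 d.
K_eq = L / Σ(b_i/K_i) = 27.64 / 1.587e+05 = 0.0001742 m/day.
Q = K_eq · A · (Δh/L) = 0.0001742 × 2340 × (15.6/27.64) = 0.2301 m³/day.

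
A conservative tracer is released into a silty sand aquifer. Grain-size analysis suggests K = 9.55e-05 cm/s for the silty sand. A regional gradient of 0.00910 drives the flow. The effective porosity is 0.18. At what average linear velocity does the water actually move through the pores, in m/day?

0.00417

Convert K: 9.55e-05 cm/s × 864 = 0.08251 m/day.
Hydraulic gradient i = 0.00910.
Darcy flux q = K · i = 0.08251 × 0.009100 = 0.0007509 m/day.
Seepage velocity v = q / n_e = 0.0007509 / 0.18 = 0.004171 m/day.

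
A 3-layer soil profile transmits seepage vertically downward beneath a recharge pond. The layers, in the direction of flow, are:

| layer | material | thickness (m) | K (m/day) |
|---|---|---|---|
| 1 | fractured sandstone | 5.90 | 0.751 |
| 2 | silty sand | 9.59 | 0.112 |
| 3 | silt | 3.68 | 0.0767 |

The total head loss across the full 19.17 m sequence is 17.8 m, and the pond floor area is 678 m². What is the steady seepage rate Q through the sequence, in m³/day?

Flow is perpendicular to layering, so the layers act in series and the equivalent K is the thickness-weighted harmonic mean.
Total thickness L = 5.90 + 9.59 + 3.68 = 19.17 m.
Σ(b_i/K_i) = 5.90/0.751 + 9.59/0.112 + 3.68/0.0767 = 141.5 d.
K_eq = L / Σ(b_i/K_i) = 19.17 / 141.5 = 0.1355 m/day.
Q = K_eq · A · (Δh/L) = 0.1355 × 678 × (17.8/19.17) = 85.31 m³/day.

85.3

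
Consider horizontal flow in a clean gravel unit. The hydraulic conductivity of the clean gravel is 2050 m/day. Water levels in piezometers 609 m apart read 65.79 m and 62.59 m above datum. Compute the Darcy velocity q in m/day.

Hydraulic gradient i = (65.79 − 62.59) / 609 = 3.2 / 609 = 0.005255.
Specific discharge q = K · i = 2050 × 0.005255 = 10.77 m/day.

10.8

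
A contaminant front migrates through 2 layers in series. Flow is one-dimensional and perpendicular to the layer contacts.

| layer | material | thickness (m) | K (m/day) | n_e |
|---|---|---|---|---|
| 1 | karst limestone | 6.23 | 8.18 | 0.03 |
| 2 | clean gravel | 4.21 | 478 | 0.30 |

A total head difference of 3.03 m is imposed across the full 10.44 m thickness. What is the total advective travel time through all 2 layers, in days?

0.369

With flow normal to the layers, continuity requires the same specific discharge q through every layer.
Σ(b_i/K_i) = 6.23/8.18 + 4.21/478 = 0.7704 d.
q = Δh / Σ(b_i/K_i) = 3.03 / 0.7704 = 3.933 m/day.
In each layer the seepage velocity is v_i = q/n_i, so the layer transit time is t_i = b_i·n_i / q:
  layer 1 (karst limestone): t_1 = 6.23 × 0.03 / 3.933 = 0.04752 d
  layer 2 (clean gravel): t_2 = 4.21 × 0.30 / 3.933 = 0.3211 d
Total t = Σ t_i = 0.3687 days.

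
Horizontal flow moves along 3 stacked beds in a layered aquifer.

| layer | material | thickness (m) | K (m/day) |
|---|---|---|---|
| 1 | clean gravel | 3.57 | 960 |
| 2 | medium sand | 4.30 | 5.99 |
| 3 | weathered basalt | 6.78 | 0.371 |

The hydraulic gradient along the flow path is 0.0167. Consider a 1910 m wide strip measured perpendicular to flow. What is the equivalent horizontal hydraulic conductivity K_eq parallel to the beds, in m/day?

Flow is parallel to layering, so each bed carries its own Darcy discharge and the transmissivities add.
Σ(K_i·b_i) = 960×3.57 + 5.99×4.30 + 0.371×6.78 = 3455 m²/day.
Total thickness b = 14.65 m, so K_eq = Σ(K_i·b_i)/b = 235.9 m/day.

236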